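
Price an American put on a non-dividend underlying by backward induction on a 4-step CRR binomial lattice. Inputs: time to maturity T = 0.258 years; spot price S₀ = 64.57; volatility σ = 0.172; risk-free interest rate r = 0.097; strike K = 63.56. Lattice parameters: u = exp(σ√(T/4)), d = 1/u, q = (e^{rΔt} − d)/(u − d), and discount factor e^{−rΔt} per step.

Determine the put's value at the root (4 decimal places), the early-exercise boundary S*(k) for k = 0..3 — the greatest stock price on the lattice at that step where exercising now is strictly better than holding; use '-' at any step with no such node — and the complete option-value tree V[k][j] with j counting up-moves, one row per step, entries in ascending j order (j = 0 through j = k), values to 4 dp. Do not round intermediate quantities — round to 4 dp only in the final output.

params: Δt=0.06450 u=1.04465 d=0.95726 q=0.56090 e^(-rΔt)=0.99376
t_4 payoffs: 9.3416 4.3918 0.0000 0.0000 0.0000
t_3: node(3,0) S=56.6392 payoff=6.9208 vs cont=6.5243 → 6.9208 [stop]  node(3,1) S=61.8101 payoff=1.7499 vs cont=1.9164 → 1.9164 [wait]  node(3,2) S=67.4531 payoff=0.0000 vs cont=0.0000 → 0.0000 [wait]  node(3,3) S=73.6112 payoff=0.0000 vs cont=0.0000 → 0.0000 [wait]  ⇒ S*(3)=56.6392
t_2: node(2,0) S=59.1682 payoff=4.3918 vs cont=4.0882 → 4.3918 [stop]  node(2,1) S=64.5700 payoff=0.0000 vs cont=0.8363 → 0.8363 [wait]  node(2,2) S=70.4649 payoff=0.0000 vs cont=0.0000 → 0.0000 [wait]  ⇒ S*(2)=59.1682
t_1: node(1,0) S=61.8101 payoff=1.7499 vs cont=2.3825 → 2.3825 [wait]  node(1,1) S=67.4531 payoff=0.0000 vs cont=0.3649 → 0.3649 [wait]  ⇒ S*(1)=-
t_0: node(0,0) S=64.5700 payoff=0.0000 vs cont=1.2431 → 1.2431 [wait]  ⇒ S*(0)=-

price = 1.2431
boundary = - - 59.1682 56.6392
tree:
1.2431
2.3825 0.3649
4.3918 0.8363 0.0000
6.9208 1.9164 0.0000 0.0000
9.3416 4.3918 0.0000 0.0000 0.0000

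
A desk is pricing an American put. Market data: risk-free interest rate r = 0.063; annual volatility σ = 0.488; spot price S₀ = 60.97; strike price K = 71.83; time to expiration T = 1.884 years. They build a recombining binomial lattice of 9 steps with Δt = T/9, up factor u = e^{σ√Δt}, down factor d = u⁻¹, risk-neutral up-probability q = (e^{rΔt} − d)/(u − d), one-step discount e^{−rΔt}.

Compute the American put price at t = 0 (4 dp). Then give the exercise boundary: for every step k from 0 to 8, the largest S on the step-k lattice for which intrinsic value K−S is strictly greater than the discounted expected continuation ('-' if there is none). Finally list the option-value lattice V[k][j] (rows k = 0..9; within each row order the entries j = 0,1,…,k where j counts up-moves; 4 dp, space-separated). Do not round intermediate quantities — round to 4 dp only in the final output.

price = 19.3186
boundary = - - 39.0106 31.2044 39.0106 31.2044 39.0106 48.7696 39.0106
tree:
19.3186
25.5602 12.9306
32.8194 18.2173 7.4235
40.6256 24.8882 11.3219 3.3037
46.8698 32.8194 16.7804 5.5791 0.8701
51.8644 40.6256 23.9997 9.2358 1.6759 0.0000
55.8596 46.8698 32.8194 14.8807 3.2278 0.0000 0.0000
59.0554 51.8644 40.6256 23.0604 6.2166 0.0000 0.0000 0.0000
61.6116 55.8596 46.8698 32.8194 11.9732 0.0000 0.0000 0.0000 0.0000
63.6564 59.0554 51.8644 40.6256 23.0604 0.0000 0.0000 0.0000 0.0000 0.0000

Δt=0.20933  u=1.25016  d=0.79990  q=0.47390  discount=0.98690
step 9 (expiry): payoffs max(K−S,0) = 63.6564 59.0554 51.8644 40.6256 23.0604 0.0000 0.0000 0.0000 0.0000 0.0000
step 8: (k=8,j=0): S=10.2184, (K−S)⁺=61.6116, hold=60.6706 ⇒ V=61.6116 exercise | (k=8,j=1): S=15.9704, (K−S)⁺=55.8596, hold=54.9186 ⇒ V=55.8596 exercise | (k=8,j=2): S=24.9602, (K−S)⁺=46.8698, hold=45.9287 ⇒ V=46.8698 exercise | (k=8,j=3): S=39.0106, (K−S)⁺=32.8194, hold=31.8783 ⇒ V=32.8194 exercise | (k=8,j=4): S=60.9700, (K−S)⁺=10.8600, hold=11.9732 ⇒ V=11.9732 continue | (k=8,j=5): S=95.2906, (K−S)⁺=0.0000, hold=0.0000 ⇒ V=0.0000 continue | (k=8,j=6): S=148.9305, (K−S)⁺=0.0000, hold=0.0000 ⇒ V=0.0000 continue | (k=8,j=7): S=232.7648, (K−S)⁺=0.0000, hold=0.0000 ⇒ V=0.0000 continue | (k=8,j=8): S=363.7903, (K−S)⁺=0.0000, hold=0.0000 ⇒ V=0.0000 continue  boundary S*=39.0106
step 7: (k=7,j=0): S=12.7746, (K−S)⁺=59.0554, hold=58.1143 ⇒ V=59.0554 exercise | (k=7,j=1): S=19.9656, (K−S)⁺=51.8644, hold=50.9233 ⇒ V=51.8644 exercise | (k=7,j=2): S=31.2044, (K−S)⁺=40.6256, hold=39.6845 ⇒ V=40.6256 exercise | (k=7,j=3): S=48.7696, (K−S)⁺=23.0604, hold=22.6400 ⇒ V=23.0604 exercise | (k=7,j=4): S=76.2225, (K−S)⁺=0.0000, hold=6.2166 ⇒ V=6.2166 continue | (k=7,j=5): S=119.1288, (K−S)⁺=0.0000, hold=0.0000 ⇒ V=0.0000 continue | (k=7,j=6): S=186.1875, (K−S)⁺=0.0000, hold=0.0000 ⇒ V=0.0000 continue | (k=7,j=7): S=290.9941, (K−S)⁺=0.0000, hold=0.0000 ⇒ V=0.0000 continue  boundary S*=48.7696
step 6: (k=6,j=0): S=15.9704, (K−S)⁺=55.8596, hold=54.9186 ⇒ V=55.8596 exercise | (k=6,j=1): S=24.9602, (K−S)⁺=46.8698, hold=45.9287 ⇒ V=46.8698 exercise | (k=6,j=2): S=39.0106, (K−S)⁺=32.8194, hold=31.8783 ⇒ V=32.8194 exercise | (k=6,j=3): S=60.9700, (K−S)⁺=10.8600, hold=14.8807 ⇒ V=14.8807 continue | (k=6,j=4): S=95.2906, (K−S)⁺=0.0000, hold=3.2278 ⇒ V=3.2278 continue | (k=6,j=5): S=148.9305, (K−S)⁺=0.0000, hold=0.0000 ⇒ V=0.0000 continue | (k=6,j=6): S=232.7648, (K−S)⁺=0.0000, hold=0.0000 ⇒ V=0.0000 continue  boundary S*=39.0106
step 5: (k=5,j=0): S=19.9656, (K−S)⁺=51.8644, hold=50.9233 ⇒ V=51.8644 exercise | (k=5,j=1): S=31.2044, (K−S)⁺=40.6256, hold=39.6845 ⇒ V=40.6256 exercise | (k=5,j=2): S=48.7696, (K−S)⁺=23.0604, hold=23.9997 ⇒ V=23.9997 continue | (k=5,j=3): S=76.2225, (K−S)⁺=0.0000, hold=9.2358 ⇒ V=9.2358 continue | (k=5,j=4): S=119.1288, (K−S)⁺=0.0000, hold=1.6759 ⇒ V=1.6759 continue | (k=5,j=5): S=186.1875, (K−S)⁺=0.0000, hold=0.0000 ⇒ V=0.0000 continue  boundary S*=31.2044
step 4: (k=4,j=0): S=24.9602, (K−S)⁺=46.8698, hold=45.9287 ⇒ V=46.8698 exercise | (k=4,j=1): S=39.0106, (K−S)⁺=32.8194, hold=32.3177 ⇒ V=32.8194 exercise | (k=4,j=2): S=60.9700, (K−S)⁺=10.8600, hold=16.7804 ⇒ V=16.7804 continue | (k=4,j=3): S=95.2906, (K−S)⁺=0.0000, hold=5.5791 ⇒ V=5.5791 continue | (k=4,j=4): S=148.9305, (K−S)⁺=0.0000, hold=0.8701 ⇒ V=0.8701 continue  boundary S*=39.0106
step 3: (k=3,j=0): S=31.2044, (K−S)⁺=40.6256, hold=39.6845 ⇒ V=40.6256 exercise | (k=3,j=1): S=48.7696, (K−S)⁺=23.0604, hold=24.8882 ⇒ V=24.8882 continue | (k=3,j=2): S=76.2225, (K−S)⁺=0.0000, hold=11.3219 ⇒ V=11.3219 continue | (k=3,j=3): S=119.1288, (K−S)⁺=0.0000, hold=3.3037 ⇒ V=3.3037 continue  boundary S*=31.2044
step 2: (k=2,j=0): S=39.0106, (K−S)⁺=32.8194, hold=32.7332 ⇒ V=32.8194 exercise | (k=2,j=1): S=60.9700, (K−S)⁺=10.8600, hold=18.2173 ⇒ V=18.2173 continue | (k=2,j=2): S=95.2906, (K−S)⁺=0.0000, hold=7.4235 ⇒ V=7.4235 continue  boundary S*=39.0106
step 1: (k=1,j=0): S=48.7696, (K−S)⁺=23.0604, hold=25.5602 ⇒ V=25.5602 continue | (k=1,j=1): S=76.2225, (K−S)⁺=0.0000, hold=12.9306 ⇒ V=12.9306 continue  boundary S*=-
step 0: (k=0,j=0): S=60.9700, (K−S)⁺=10.8600, hold=19.3186 ⇒ V=19.3186 continue  boundary S*=-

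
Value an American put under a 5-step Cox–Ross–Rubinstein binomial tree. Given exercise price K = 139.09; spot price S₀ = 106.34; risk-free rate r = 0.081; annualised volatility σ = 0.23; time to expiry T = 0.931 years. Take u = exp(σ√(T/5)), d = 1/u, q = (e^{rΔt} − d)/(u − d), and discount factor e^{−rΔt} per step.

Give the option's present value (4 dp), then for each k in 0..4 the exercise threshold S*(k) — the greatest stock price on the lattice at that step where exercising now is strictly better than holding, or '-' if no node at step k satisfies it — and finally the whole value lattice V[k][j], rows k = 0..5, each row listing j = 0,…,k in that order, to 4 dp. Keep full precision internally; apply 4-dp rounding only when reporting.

params: Δt=0.18620 u=1.10434 d=0.90552 q=0.55164 e^(-rΔt)=0.98503
t_5 payoffs: 74.3483 60.1332 42.7971 21.6546 0.0000 0.0000
t_4: node(4,0) S=71.4968 payoff=67.5932 vs cont=65.5111 → 67.5932 [stop]  node(4,1) S=87.1950 payoff=51.8950 vs cont=49.8129 → 51.8950 [stop]  node(4,2) S=106.3400 payoff=32.7500 vs cont=30.6680 → 32.7500 [stop]  node(4,3) S=129.6885 payoff=9.4015 vs cont=9.5637 → 9.5637 [wait]  node(4,4) S=158.1636 payoff=0.0000 vs cont=0.0000 → 0.0000 [wait]  ⇒ S*(4)=106.3400
t_3: node(3,0) S=78.9568 payoff=60.1332 vs cont=58.0512 → 60.1332 [stop]  node(3,1) S=96.2929 payoff=42.7971 vs cont=40.7151 → 42.7971 [stop]  node(3,2) S=117.4354 payoff=21.6546 vs cont=19.6607 → 21.6546 [stop]  node(3,3) S=143.2201 payoff=0.0000 vs cont=4.2238 → 4.2238 [wait]  ⇒ S*(3)=117.4354
t_2: node(2,0) S=87.1950 payoff=51.8950 vs cont=49.8129 → 51.8950 [stop]  node(2,1) S=106.3400 payoff=32.7500 vs cont=30.6680 → 32.7500 [stop]  node(2,2) S=129.6885 payoff=9.4015 vs cont=11.8588 → 11.8588 [wait]  ⇒ S*(2)=106.3400
t_1: node(1,0) S=96.2929 payoff=42.7971 vs cont=40.7151 → 42.7971 [stop]  node(1,1) S=117.4354 payoff=21.6546 vs cont=20.9078 → 21.6546 [stop]  ⇒ S*(1)=117.4354
t_0: node(0,0) S=106.3400 payoff=32.7500 vs cont=30.6680 → 32.7500 [stop]  ⇒ S*(0)=106.3400

price = 32.7500
boundary = 106.3400 117.4354 106.3400 117.4354 106.3400
tree:
32.7500
42.7971 21.6546
51.8950 32.7500 11.8588
60.1332 42.7971 21.6546 4.2238
67.5932 51.8950 32.7500 9.5637 0.0000
74.3483 60.1332 42.7971 21.6546 0.0000 0.0000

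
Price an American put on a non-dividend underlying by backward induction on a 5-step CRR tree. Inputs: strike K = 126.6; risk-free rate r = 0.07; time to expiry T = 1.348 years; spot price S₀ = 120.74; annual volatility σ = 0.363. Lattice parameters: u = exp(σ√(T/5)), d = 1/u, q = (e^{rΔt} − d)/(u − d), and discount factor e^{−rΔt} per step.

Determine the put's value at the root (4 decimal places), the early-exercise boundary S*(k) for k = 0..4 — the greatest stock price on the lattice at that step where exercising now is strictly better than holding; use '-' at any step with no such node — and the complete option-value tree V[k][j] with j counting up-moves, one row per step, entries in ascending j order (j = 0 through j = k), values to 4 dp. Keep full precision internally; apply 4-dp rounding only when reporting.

Δt=0.26960  u=1.20741  d=0.82822  q=0.50326  discount=0.98130
step 5 (expiry): payoffs max(K−S,0) = 79.5488 58.0065 26.6011 0.0000 0.0000 0.0000
step 4: (k=4,j=0): S=56.8103, (K−S)⁺=69.7897, hold=67.4229 ⇒ V=69.7897 exercise | (k=4,j=1): S=82.8207, (K−S)⁺=43.7793, hold=41.4125 ⇒ V=43.7793 exercise | (k=4,j=2): S=120.7400, (K−S)⁺=5.8600, hold=12.9668 ⇒ V=12.9668 continue | (k=4,j=3): S=176.0205, (K−S)⁺=0.0000, hold=0.0000 ⇒ V=0.0000 continue | (k=4,j=4): S=256.6111, (K−S)⁺=0.0000, hold=0.0000 ⇒ V=0.0000 continue  boundary S*=82.8207
step 3: (k=3,j=0): S=68.5935, (K−S)⁺=58.0065, hold=55.6397 ⇒ V=58.0065 exercise | (k=3,j=1): S=99.9989, (K−S)⁺=26.6011, hold=27.7440 ⇒ V=27.7440 continue | (k=3,j=2): S=145.7831, (K−S)⁺=0.0000, hold=6.3207 ⇒ V=6.3207 continue | (k=3,j=3): S=212.5296, (K−S)⁺=0.0000, hold=0.0000 ⇒ V=0.0000 continue  boundary S*=68.5935
step 2: (k=2,j=0): S=82.8207, (K−S)⁺=43.7793, hold=41.9769 ⇒ V=43.7793 exercise | (k=2,j=1): S=120.7400, (K−S)⁺=5.8600, hold=16.6454 ⇒ V=16.6454 continue | (k=2,j=2): S=176.0205, (K−S)⁺=0.0000, hold=3.0811 ⇒ V=3.0811 continue  boundary S*=82.8207
step 1: (k=1,j=0): S=99.9989, (K−S)⁺=26.6011, hold=29.5607 ⇒ V=29.5607 continue | (k=1,j=1): S=145.7831, (K−S)⁺=0.0000, hold=9.6355 ⇒ V=9.6355 continue  boundary S*=-
step 0: (k=0,j=0): S=120.7400, (K−S)⁺=5.8600, hold=19.1680 ⇒ V=19.1680 continue  boundary S*=-

price = 19.1680
boundary = - - 82.8207 68.5935 82.8207
tree:
19.1680
29.5607 9.6355
43.7793 16.6454 3.0811
58.0065 27.7440 6.3207 0.0000
69.7897 43.7793 12.9668 0.0000 0.0000
79.5488 58.0065 26.6011 0.0000 0.0000 0.0000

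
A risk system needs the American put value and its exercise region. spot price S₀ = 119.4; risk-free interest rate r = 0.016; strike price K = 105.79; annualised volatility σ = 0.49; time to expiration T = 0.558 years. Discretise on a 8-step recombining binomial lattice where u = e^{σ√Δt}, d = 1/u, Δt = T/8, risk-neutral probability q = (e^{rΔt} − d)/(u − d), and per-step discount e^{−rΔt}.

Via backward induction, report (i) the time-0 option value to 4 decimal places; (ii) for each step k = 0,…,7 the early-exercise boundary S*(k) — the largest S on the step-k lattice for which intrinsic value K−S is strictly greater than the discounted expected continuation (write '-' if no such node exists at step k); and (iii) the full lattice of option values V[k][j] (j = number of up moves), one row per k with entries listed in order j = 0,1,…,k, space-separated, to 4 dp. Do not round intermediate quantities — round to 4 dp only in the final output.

params: Δt=0.06975 u=1.13816 d=0.87861 q=0.47199 e^(-rΔt)=0.99888
t_8 payoffs: 63.3879 50.8623 34.6366 13.6178 0.0000 0.0000 0.0000 0.0000 0.0000
t_7: node(7,0) S=48.2603 payoff=57.5297 vs cont=57.4117 → 57.5297 [stop]  node(7,1) S=62.5164 payoff=43.2736 vs cont=43.1556 → 43.2736 [stop]  node(7,2) S=80.9838 payoff=24.8062 vs cont=24.6882 → 24.8062 [stop]  node(7,3) S=104.9065 payoff=0.8835 vs cont=7.1822 → 7.1822 [wait]  node(7,4) S=135.8959 payoff=0.0000 vs cont=0.0000 → 0.0000 [wait]  node(7,5) S=176.0397 payoff=0.0000 vs cont=0.0000 → 0.0000 [wait]  node(7,6) S=228.0420 payoff=0.0000 vs cont=0.0000 → 0.0000 [wait]  node(7,7) S=295.4058 payoff=0.0000 vs cont=0.0000 → 0.0000 [wait]  ⇒ S*(7)=80.9838
t_6: node(6,0) S=54.9277 payoff=50.8623 vs cont=50.7443 → 50.8623 [stop]  node(6,1) S=71.1534 payoff=34.6366 vs cont=34.5186 → 34.6366 [stop]  node(6,2) S=92.1722 payoff=13.6178 vs cont=16.4694 → 16.4694 [wait]  node(6,3) S=119.4000 payoff=0.0000 vs cont=3.7880 → 3.7880 [wait]  node(6,4) S=154.6709 payoff=0.0000 vs cont=0.0000 → 0.0000 [wait]  node(6,5) S=200.3608 payoff=0.0000 vs cont=0.0000 → 0.0000 [wait]  node(6,6) S=259.5475 payoff=0.0000 vs cont=0.0000 → 0.0000 [wait]  ⇒ S*(6)=71.1534
t_5: node(5,0) S=62.5164 payoff=43.2736 vs cont=43.1556 → 43.2736 [stop]  node(5,1) S=80.9838 payoff=24.8062 vs cont=26.0327 → 26.0327 [wait]  node(5,2) S=104.9065 payoff=0.8835 vs cont=10.4722 → 10.4722 [wait]  node(5,3) S=135.8959 payoff=0.0000 vs cont=1.9979 → 1.9979 [wait]  node(5,4) S=176.0397 payoff=0.0000 vs cont=0.0000 → 0.0000 [wait]  node(5,5) S=228.0420 payoff=0.0000 vs cont=0.0000 → 0.0000 [wait]  ⇒ S*(5)=62.5164
t_4: node(4,0) S=71.1534 payoff=34.6366 vs cont=35.0968 → 35.0968 [wait]  node(4,1) S=92.1722 payoff=13.6178 vs cont=18.6674 → 18.6674 [wait]  node(4,2) S=119.4000 payoff=0.0000 vs cont=6.4651 → 6.4651 [wait]  node(4,3) S=154.6709 payoff=0.0000 vs cont=1.0537 → 1.0537 [wait]  node(4,4) S=200.3608 payoff=0.0000 vs cont=0.0000 → 0.0000 [wait]  ⇒ S*(4)=-
t_3: node(3,0) S=80.9838 payoff=24.8062 vs cont=27.3117 → 27.3117 [wait]  node(3,1) S=104.9065 payoff=0.8835 vs cont=12.8936 → 12.8936 [wait]  node(3,2) S=135.8959 payoff=0.0000 vs cont=3.9066 → 3.9066 [wait]  node(3,3) S=176.0397 payoff=0.0000 vs cont=0.5557 → 0.5557 [wait]  ⇒ S*(3)=-
t_2: node(2,0) S=92.1722 payoff=13.6178 vs cont=20.4835 → 20.4835 [wait]  node(2,1) S=119.4000 payoff=0.0000 vs cont=8.6421 → 8.6421 [wait]  node(2,2) S=154.6709 payoff=0.0000 vs cont=2.3224 → 2.3224 [wait]  ⇒ S*(2)=-
t_1: node(1,0) S=104.9065 payoff=0.8835 vs cont=14.8778 → 14.8778 [wait]  node(1,1) S=135.8959 payoff=0.0000 vs cont=5.6529 → 5.6529 [wait]  ⇒ S*(1)=-
t_0: node(0,0) S=119.4000 payoff=0.0000 vs cont=10.5120 → 10.5120 [wait]  ⇒ S*(0)=-

price = 10.5120
boundary = - - - - - 62.5164 71.1534 80.9838
tree:
10.5120
14.8778 5.6529
20.4835 8.6421 2.3224
27.3117 12.8936 3.9066 0.5557
35.0968 18.6674 6.4651 1.0537 0.0000
43.2736 26.0327 10.4722 1.9979 0.0000 0.0000
50.8623 34.6366 16.4694 3.7880 0.0000 0.0000 0.0000
57.5297 43.2736 24.8062 7.1822 0.0000 0.0000 0.0000 0.0000
63.3879 50.8623 34.6366 13.6178 0.0000 0.0000 0.0000 0.0000 0.0000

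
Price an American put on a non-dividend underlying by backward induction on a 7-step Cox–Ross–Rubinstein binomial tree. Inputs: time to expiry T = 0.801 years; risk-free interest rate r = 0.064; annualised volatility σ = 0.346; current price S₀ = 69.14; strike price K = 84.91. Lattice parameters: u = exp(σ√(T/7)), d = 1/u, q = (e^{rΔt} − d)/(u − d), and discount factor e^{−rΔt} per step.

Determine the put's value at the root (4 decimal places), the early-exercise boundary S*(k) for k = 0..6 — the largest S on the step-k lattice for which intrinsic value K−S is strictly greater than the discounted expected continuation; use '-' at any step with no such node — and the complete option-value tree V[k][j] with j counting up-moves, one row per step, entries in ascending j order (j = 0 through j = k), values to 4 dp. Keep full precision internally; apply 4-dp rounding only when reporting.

Δt=0.11443, u=1.12417, d=0.88955, q=0.50210, disc=e^(-rΔt)=0.99270
k=7 terminal: V=max(K-S,0) → 54.4371 46.3999 36.2428 23.4067 7.1851 0.0000 0.0000 0.0000
k=6: j=0 S=34.2566 intr=50.6534 cont=50.0339 V=50.6534[EX]; j=1 S=43.2918 intr=41.6182 cont=40.9986 V=41.6182[EX]; j=2 S=54.7101 intr=30.1999 cont=29.5803 V=30.1999[EX]; j=3 S=69.1400 intr=15.7700 cont=15.1504 V=15.7700[EX]; j=4 S=87.3758 intr=0.0000 cont=3.5513 V=3.5513[hold]; j=5 S=110.4213 intr=0.0000 cont=0.0000 V=0.0000[hold]; j=6 S=139.5451 intr=0.0000 cont=0.0000 V=0.0000[hold]  S*(6)=69.1400
k=5: j=0 S=38.5101 intr=46.3999 cont=45.7803 V=46.3999[EX]; j=1 S=48.6672 intr=36.2428 cont=35.6232 V=36.2428[EX]; j=2 S=61.5033 intr=23.4067 cont=22.7871 V=23.4067[EX]; j=3 S=77.7249 intr=7.1851 cont=9.5647 V=9.5647[hold]; j=4 S=98.2250 intr=0.0000 cont=1.7553 V=1.7553[hold]; j=5 S=124.1320 intr=0.0000 cont=0.0000 V=0.0000[hold]  S*(5)=61.5033
k=4: j=0 S=43.2918 intr=41.6182 cont=40.9986 V=41.6182[EX]; j=1 S=54.7101 intr=30.1999 cont=29.5803 V=30.1999[EX]; j=2 S=69.1400 intr=15.7700 cont=16.3365 V=16.3365[hold]; j=3 S=87.3758 intr=0.0000 cont=5.6024 V=5.6024[hold]; j=4 S=110.4213 intr=0.0000 cont=0.8676 V=0.8676[hold]  S*(4)=54.7101
k=3: j=0 S=48.6672 intr=36.2428 cont=35.6232 V=36.2428[EX]; j=1 S=61.5033 intr=23.4067 cont=23.0695 V=23.4067[EX]; j=2 S=77.7249 intr=7.1851 cont=10.8670 V=10.8670[hold]; j=3 S=98.2250 intr=0.0000 cont=3.2015 V=3.2015[hold]  S*(3)=61.5033
k=2: j=0 S=54.7101 intr=30.1999 cont=29.5803 V=30.1999[EX]; j=1 S=69.1400 intr=15.7700 cont=16.9857 V=16.9857[hold]; j=2 S=87.3758 intr=0.0000 cont=6.9670 V=6.9670[hold]  S*(2)=54.7101
k=1: j=0 S=61.5033 intr=23.4067 cont=23.3931 V=23.4067[EX]; j=1 S=77.7249 intr=7.1851 cont=11.8680 V=11.8680[hold]  S*(1)=61.5033
k=0: j=0 S=69.1400 intr=15.7700 cont=17.4846 V=17.4846[hold]  S*(0)=-

price = 17.4846
boundary = - 61.5033 54.7101 61.5033 54.7101 61.5033 69.1400
tree:
17.4846
23.4067 11.8680
30.1999 16.9857 6.9670
36.2428 23.4067 10.8670 3.2015
41.6182 30.1999 16.3365 5.6024 0.8676
46.3999 36.2428 23.4067 9.5647 1.7553 0.0000
50.6534 41.6182 30.1999 15.7700 3.5513 0.0000 0.0000
54.4371 46.3999 36.2428 23.4067 7.1851 0.0000 0.0000 0.0000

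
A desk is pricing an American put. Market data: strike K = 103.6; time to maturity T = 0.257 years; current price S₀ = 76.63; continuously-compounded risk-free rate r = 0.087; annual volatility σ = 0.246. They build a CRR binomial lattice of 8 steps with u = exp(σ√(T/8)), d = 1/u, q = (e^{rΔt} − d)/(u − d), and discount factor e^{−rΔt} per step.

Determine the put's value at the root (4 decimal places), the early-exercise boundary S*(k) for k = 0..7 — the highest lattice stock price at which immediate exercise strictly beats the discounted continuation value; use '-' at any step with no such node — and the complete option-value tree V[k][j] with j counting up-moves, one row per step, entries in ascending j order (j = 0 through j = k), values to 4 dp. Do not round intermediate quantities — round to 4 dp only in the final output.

params: Δt=0.03213 u=1.04508 d=0.95687 q=0.52071 e^(-rΔt)=0.99721
t_8 payoffs: 49.7472 44.7826 39.3603 33.4381 26.9700 19.9056 12.1900 3.7630 0.0000
t_7: node(7,0) S=56.2804 payoff=47.3196 vs cont=47.0304 → 47.3196 [stop]  node(7,1) S=61.4688 payoff=42.1312 vs cont=41.8420 → 42.1312 [stop]  node(7,2) S=67.1355 payoff=36.4645 vs cont=36.1753 → 36.4645 [stop]  node(7,3) S=73.3247 payoff=30.2753 vs cont=29.9862 → 30.2753 [stop]  node(7,4) S=80.0843 payoff=23.5157 vs cont=23.2265 → 23.5157 [stop]  node(7,5) S=87.4672 payoff=16.1328 vs cont=15.8437 → 16.1328 [stop]  node(7,6) S=95.5306 payoff=8.0694 vs cont=7.7802 → 8.0694 [stop]  node(7,7) S=104.3375 payoff=0.0000 vs cont=1.7986 → 1.7986 [wait]  ⇒ S*(7)=95.5306
t_6: node(6,0) S=58.8174 payoff=44.7826 vs cont=44.4934 → 44.7826 [stop]  node(6,1) S=64.2397 payoff=39.3603 vs cont=39.0711 → 39.3603 [stop]  node(6,2) S=70.1619 payoff=33.4381 vs cont=33.1490 → 33.4381 [stop]  node(6,3) S=76.6300 payoff=26.9700 vs cont=26.6809 → 26.9700 [stop]  node(6,4) S=83.6944 payoff=19.9056 vs cont=19.6165 → 19.9056 [stop]  node(6,5) S=91.4100 payoff=12.1900 vs cont=11.9008 → 12.1900 [stop]  node(6,6) S=99.8370 payoff=3.7630 vs cont=4.7907 → 4.7907 [wait]  ⇒ S*(6)=91.4100
t_5: node(5,0) S=61.4688 payoff=42.1312 vs cont=41.8420 → 42.1312 [stop]  node(5,1) S=67.1355 payoff=36.4645 vs cont=36.1753 → 36.4645 [stop]  node(5,2) S=73.3247 payoff=30.2753 vs cont=29.9862 → 30.2753 [stop]  node(5,3) S=80.0843 payoff=23.5157 vs cont=23.2265 → 23.5157 [stop]  node(5,4) S=87.4672 payoff=16.1328 vs cont=15.8437 → 16.1328 [stop]  node(5,5) S=95.5306 payoff=8.0694 vs cont=8.3138 → 8.3138 [wait]  ⇒ S*(5)=87.4672
t_4: node(4,0) S=64.2397 payoff=39.3603 vs cont=39.0711 → 39.3603 [stop]  node(4,1) S=70.1619 payoff=33.4381 vs cont=33.1490 → 33.4381 [stop]  node(4,2) S=76.6300 payoff=26.9700 vs cont=26.6809 → 26.9700 [stop]  node(4,3) S=83.6944 payoff=19.9056 vs cont=19.6165 → 19.9056 [stop]  node(4,4) S=91.4100 payoff=12.1900 vs cont=12.0278 → 12.1900 [stop]  ⇒ S*(4)=91.4100
t_3: node(3,0) S=67.1355 payoff=36.4645 vs cont=36.1753 → 36.4645 [stop]  node(3,1) S=73.3247 payoff=30.2753 vs cont=29.9862 → 30.2753 [stop]  node(3,2) S=80.0843 payoff=23.5157 vs cont=23.2265 → 23.5157 [stop]  node(3,3) S=87.4672 payoff=16.1328 vs cont=15.8437 → 16.1328 [stop]  ⇒ S*(3)=87.4672
t_2: node(2,0) S=70.1619 payoff=33.4381 vs cont=33.1490 → 33.4381 [stop]  node(2,1) S=76.6300 payoff=26.9700 vs cont=26.6809 → 26.9700 [stop]  node(2,2) S=83.6944 payoff=19.9056 vs cont=19.6165 → 19.9056 [stop]  ⇒ S*(2)=83.6944
t_1: node(1,0) S=73.3247 payoff=30.2753 vs cont=29.9862 → 30.2753 [stop]  node(1,1) S=80.0843 payoff=23.5157 vs cont=23.2265 → 23.5157 [stop]  ⇒ S*(1)=80.0843
t_0: node(0,0) S=76.6300 payoff=26.9700 vs cont=26.6809 → 26.9700 [stop]  ⇒ S*(0)=76.6300

price = 26.9700
boundary = 76.6300 80.0843 83.6944 87.4672 91.4100 87.4672 91.4100 95.5306
tree:
26.9700
30.2753 23.5157
33.4381 26.9700 19.9056
36.4645 30.2753 23.5157 16.1328
39.3603 33.4381 26.9700 19.9056 12.1900
42.1312 36.4645 30.2753 23.5157 16.1328 8.3138
44.7826 39.3603 33.4381 26.9700 19.9056 12.1900 4.7907
47.3196 42.1312 36.4645 30.2753 23.5157 16.1328 8.0694 1.7986
49.7472 44.7826 39.3603 33.4381 26.9700 19.9056 12.1900 3.7630 0.0000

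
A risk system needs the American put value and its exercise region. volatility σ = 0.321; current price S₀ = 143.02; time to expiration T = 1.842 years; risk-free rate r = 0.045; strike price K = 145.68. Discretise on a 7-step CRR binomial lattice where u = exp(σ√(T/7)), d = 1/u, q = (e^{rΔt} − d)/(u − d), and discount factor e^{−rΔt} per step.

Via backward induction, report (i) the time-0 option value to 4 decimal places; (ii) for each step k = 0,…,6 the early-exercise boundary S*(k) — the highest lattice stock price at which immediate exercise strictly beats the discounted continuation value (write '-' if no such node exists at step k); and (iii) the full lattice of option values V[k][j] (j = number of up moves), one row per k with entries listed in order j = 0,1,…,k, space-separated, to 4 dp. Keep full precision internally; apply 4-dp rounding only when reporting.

params: Δt=0.26314 u=1.17900 d=0.84818 q=0.49493 e^(-rΔt)=0.98823
t_7 payoffs: 100.5146 82.8985 58.4115 24.3736 0.0000 0.0000 0.0000 0.0000
t_6: node(6,0) S=53.2499 payoff=92.4301 vs cont=90.7152 → 92.4301 [stop]  node(6,1) S=74.0193 payoff=71.6607 vs cont=69.9459 → 71.6607 [stop]  node(6,2) S=102.8894 payoff=42.7906 vs cont=41.0757 → 42.7906 [stop]  node(6,3) S=143.0200 payoff=2.6600 vs cont=12.1654 → 12.1654 [wait]  node(6,4) S=198.8029 payoff=0.0000 vs cont=0.0000 → 0.0000 [wait]  node(6,5) S=276.3433 payoff=0.0000 vs cont=0.0000 → 0.0000 [wait]  node(6,6) S=384.1271 payoff=0.0000 vs cont=0.0000 → 0.0000 [wait]  ⇒ S*(6)=102.8894
t_5: node(5,0) S=62.7815 payoff=82.8985 vs cont=81.1836 → 82.8985 [stop]  node(5,1) S=87.2685 payoff=58.4115 vs cont=56.6966 → 58.4115 [stop]  node(5,2) S=121.3064 payoff=24.3736 vs cont=27.3079 → 27.3079 [wait]  node(5,3) S=168.6203 payoff=0.0000 vs cont=6.0720 → 6.0720 [wait]  node(5,4) S=234.3883 payoff=0.0000 vs cont=0.0000 → 0.0000 [wait]  node(5,5) S=325.8081 payoff=0.0000 vs cont=0.0000 → 0.0000 [wait]  ⇒ S*(5)=87.2685
t_4: node(4,0) S=74.0193 payoff=71.6607 vs cont=69.9459 → 71.6607 [stop]  node(4,1) S=102.8894 payoff=42.7906 vs cont=42.5109 → 42.7906 [stop]  node(4,2) S=143.0200 payoff=2.6600 vs cont=16.5998 → 16.5998 [wait]  node(4,3) S=198.8029 payoff=0.0000 vs cont=3.0307 → 3.0307 [wait]  node(4,4) S=276.3433 payoff=0.0000 vs cont=0.0000 → 0.0000 [wait]  ⇒ S*(4)=102.8894
t_3: node(3,0) S=87.2685 payoff=58.4115 vs cont=56.6966 → 58.4115 [stop]  node(3,1) S=121.3064 payoff=24.3736 vs cont=29.4768 → 29.4768 [wait]  node(3,2) S=168.6203 payoff=0.0000 vs cont=9.7676 → 9.7676 [wait]  node(3,3) S=234.3883 payoff=0.0000 vs cont=1.5127 → 1.5127 [wait]  ⇒ S*(3)=87.2685
t_2: node(2,0) S=102.8894 payoff=42.7906 vs cont=43.5717 → 43.5717 [wait]  node(2,1) S=143.0200 payoff=2.6600 vs cont=19.4899 → 19.4899 [wait]  node(2,2) S=198.8029 payoff=0.0000 vs cont=5.6151 → 5.6151 [wait]  ⇒ S*(2)=-
t_1: node(1,0) S=121.3064 payoff=24.3736 vs cont=31.2802 → 31.2802 [wait]  node(1,1) S=168.6203 payoff=0.0000 vs cont=12.4742 → 12.4742 [wait]  ⇒ S*(1)=-
t_0: node(0,0) S=143.0200 payoff=2.6600 vs cont=21.7138 → 21.7138 [wait]  ⇒ S*(0)=-

price = 21.7138
boundary = - - - 87.2685 102.8894 87.2685 102.8894
tree:
21.7138
31.2802 12.4742
43.5717 19.4899 5.6151
58.4115 29.4768 9.7676 1.5127
71.6607 42.7906 16.5998 3.0307 0.0000
82.8985 58.4115 27.3079 6.0720 0.0000 0.0000
92.4301 71.6607 42.7906 12.1654 0.0000 0.0000 0.0000
100.5146 82.8985 58.4115 24.3736 0.0000 0.0000 0.0000 0.0000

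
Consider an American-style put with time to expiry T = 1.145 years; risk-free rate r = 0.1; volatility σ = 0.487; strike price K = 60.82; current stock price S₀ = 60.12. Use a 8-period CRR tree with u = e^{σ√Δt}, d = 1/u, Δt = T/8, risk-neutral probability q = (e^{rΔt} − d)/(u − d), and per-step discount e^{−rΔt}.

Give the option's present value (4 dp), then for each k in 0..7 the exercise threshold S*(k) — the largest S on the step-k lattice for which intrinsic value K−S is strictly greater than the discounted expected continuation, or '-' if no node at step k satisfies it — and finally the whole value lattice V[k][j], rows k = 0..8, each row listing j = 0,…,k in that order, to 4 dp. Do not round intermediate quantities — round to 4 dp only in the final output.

price = 9.7915
boundary = - - - 34.5919 41.5900 34.5919 41.5900 50.0039
tree:
9.7915
14.0664 5.6810
19.5644 8.8230 2.6156
26.2281 13.2827 4.4941 0.7600
32.0487 19.2300 7.5543 1.4780 0.0437
36.8899 26.2281 12.3214 2.8721 0.0874 0.0000
40.9165 32.0487 19.2300 5.5762 0.1749 0.0000 0.0000
44.2656 36.8899 26.2281 10.8161 0.3499 0.0000 0.0000 0.0000
47.0511 40.9165 32.0487 19.2300 0.7000 0.0000 0.0000 0.0000 0.0000

Δt=0.14313  u=1.20231  d=0.83174  q=0.49297  discount=0.98579
step 8 (expiry): payoffs max(K−S,0) = 47.0511 40.9165 32.0487 19.2300 0.7000 0.0000 0.0000 0.0000 0.0000
step 7: (k=7,j=0): S=16.5544, (K−S)⁺=44.2656, hold=43.4013 ⇒ V=44.2656 exercise | (k=7,j=1): S=23.9301, (K−S)⁺=36.8899, hold=36.0256 ⇒ V=36.8899 exercise | (k=7,j=2): S=34.5919, (K−S)⁺=26.2281, hold=25.3638 ⇒ V=26.2281 exercise | (k=7,j=3): S=50.0039, (K−S)⁺=10.8161, hold=9.9518 ⇒ V=10.8161 exercise | (k=7,j=4): S=72.2826, (K−S)⁺=0.0000, hold=0.3499 ⇒ V=0.3499 continue | (k=7,j=5): S=104.4874, (K−S)⁺=0.0000, hold=0.0000 ⇒ V=0.0000 continue | (k=7,j=6): S=151.0406, (K−S)⁺=0.0000, hold=0.0000 ⇒ V=0.0000 continue | (k=7,j=7): S=218.3351, (K−S)⁺=0.0000, hold=0.0000 ⇒ V=0.0000 continue  boundary S*=50.0039
step 6: (k=6,j=0): S=19.9035, (K−S)⁺=40.9165, hold=40.0522 ⇒ V=40.9165 exercise | (k=6,j=1): S=28.7713, (K−S)⁺=32.0487, hold=31.1844 ⇒ V=32.0487 exercise | (k=6,j=2): S=41.5900, (K−S)⁺=19.2300, hold=18.3657 ⇒ V=19.2300 exercise | (k=6,j=3): S=60.1200, (K−S)⁺=0.7000, hold=5.5762 ⇒ V=5.5762 continue | (k=6,j=4): S=86.9058, (K−S)⁺=0.0000, hold=0.1749 ⇒ V=0.1749 continue | (k=6,j=5): S=125.6258, (K−S)⁺=0.0000, hold=0.0000 ⇒ V=0.0000 continue | (k=6,j=6): S=181.5969, (K−S)⁺=0.0000, hold=0.0000 ⇒ V=0.0000 continue  boundary S*=41.5900
step 5: (k=5,j=0): S=23.9301, (K−S)⁺=36.8899, hold=36.0256 ⇒ V=36.8899 exercise | (k=5,j=1): S=34.5919, (K−S)⁺=26.2281, hold=25.3638 ⇒ V=26.2281 exercise | (k=5,j=2): S=50.0039, (K−S)⁺=10.8161, hold=12.3214 ⇒ V=12.3214 continue | (k=5,j=3): S=72.2826, (K−S)⁺=0.0000, hold=2.8721 ⇒ V=2.8721 continue | (k=5,j=4): S=104.4874, (K−S)⁺=0.0000, hold=0.0874 ⇒ V=0.0874 continue | (k=5,j=5): S=151.0406, (K−S)⁺=0.0000, hold=0.0000 ⇒ V=0.0000 continue  boundary S*=34.5919
step 4: (k=4,j=0): S=28.7713, (K−S)⁺=32.0487, hold=31.1844 ⇒ V=32.0487 exercise | (k=4,j=1): S=41.5900, (K−S)⁺=19.2300, hold=19.0972 ⇒ V=19.2300 exercise | (k=4,j=2): S=60.1200, (K−S)⁺=0.7000, hold=7.5543 ⇒ V=7.5543 continue | (k=4,j=3): S=86.9058, (K−S)⁺=0.0000, hold=1.4780 ⇒ V=1.4780 continue | (k=4,j=4): S=125.6258, (K−S)⁺=0.0000, hold=0.0437 ⇒ V=0.0437 continue  boundary S*=41.5900
step 3: (k=3,j=0): S=34.5919, (K−S)⁺=26.2281, hold=25.3638 ⇒ V=26.2281 exercise | (k=3,j=1): S=50.0039, (K−S)⁺=10.8161, hold=13.2827 ⇒ V=13.2827 continue | (k=3,j=2): S=72.2826, (K−S)⁺=0.0000, hold=4.4941 ⇒ V=4.4941 continue | (k=3,j=3): S=104.4874, (K−S)⁺=0.0000, hold=0.7600 ⇒ V=0.7600 continue  boundary S*=34.5919
step 2: (k=2,j=0): S=41.5900, (K−S)⁺=19.2300, hold=19.5644 ⇒ V=19.5644 continue | (k=2,j=1): S=60.1200, (K−S)⁺=0.7000, hold=8.8230 ⇒ V=8.8230 continue | (k=2,j=2): S=86.9058, (K−S)⁺=0.0000, hold=2.6156 ⇒ V=2.6156 continue  boundary S*=-
step 1: (k=1,j=0): S=50.0039, (K−S)⁺=10.8161, hold=14.0664 ⇒ V=14.0664 continue | (k=1,j=1): S=72.2826, (K−S)⁺=0.0000, hold=5.6810 ⇒ V=5.6810 continue  boundary S*=-
step 0: (k=0,j=0): S=60.1200, (K−S)⁺=0.7000, hold=9.7915 ⇒ V=9.7915 continue  boundary S*=-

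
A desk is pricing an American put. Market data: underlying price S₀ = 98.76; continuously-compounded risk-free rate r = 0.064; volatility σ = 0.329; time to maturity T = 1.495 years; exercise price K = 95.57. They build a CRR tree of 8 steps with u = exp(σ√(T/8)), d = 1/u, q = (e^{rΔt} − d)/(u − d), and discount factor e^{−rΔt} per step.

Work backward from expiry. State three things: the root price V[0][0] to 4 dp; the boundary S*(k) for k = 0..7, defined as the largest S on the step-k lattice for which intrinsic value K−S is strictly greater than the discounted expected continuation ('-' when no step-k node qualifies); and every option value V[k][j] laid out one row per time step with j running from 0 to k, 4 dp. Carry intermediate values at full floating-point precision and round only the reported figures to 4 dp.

params: Δt=0.18688 u=1.15283 d=0.86743 q=0.50666 e^(-rΔt)=0.98811
t_8 payoffs: 63.9147 53.4993 39.6569 21.2600 0.0000 0.0000 0.0000 0.0000 0.0000
t_7: node(7,0) S=36.4933 payoff=59.0767 vs cont=57.9405 → 59.0767 [stop]  node(7,1) S=48.5005 payoff=47.0695 vs cont=45.9333 → 47.0695 [stop]  node(7,2) S=64.4585 payoff=31.1115 vs cont=29.9753 → 31.1115 [stop]  node(7,3) S=85.6671 payoff=9.9029 vs cont=10.3637 → 10.3637 [wait]  node(7,4) S=113.8539 payoff=0.0000 vs cont=0.0000 → 0.0000 [wait]  node(7,5) S=151.3149 payoff=0.0000 vs cont=0.0000 → 0.0000 [wait]  node(7,6) S=201.1016 payoff=0.0000 vs cont=0.0000 → 0.0000 [wait]  node(7,7) S=267.2695 payoff=0.0000 vs cont=0.0000 → 0.0000 [wait]  ⇒ S*(7)=64.4585
t_6: node(6,0) S=42.0707 payoff=53.4993 vs cont=52.3631 → 53.4993 [stop]  node(6,1) S=55.9131 payoff=39.6569 vs cont=38.5207 → 39.6569 [stop]  node(6,2) S=74.3100 payoff=21.2600 vs cont=20.3545 → 21.2600 [stop]  node(6,3) S=98.7600 payoff=0.0000 vs cont=5.0520 → 5.0520 [wait]  node(6,4) S=131.2547 payoff=0.0000 vs cont=0.0000 → 0.0000 [wait]  node(6,5) S=174.4410 payoff=0.0000 vs cont=0.0000 → 0.0000 [wait]  node(6,6) S=231.8369 payoff=0.0000 vs cont=0.0000 → 0.0000 [wait]  ⇒ S*(6)=74.3100
t_5: node(5,0) S=48.5005 payoff=47.0695 vs cont=45.9333 → 47.0695 [stop]  node(5,1) S=64.4585 payoff=31.1115 vs cont=29.9753 → 31.1115 [stop]  node(5,2) S=85.6671 payoff=9.9029 vs cont=12.8929 → 12.8929 [wait]  node(5,3) S=113.8539 payoff=0.0000 vs cont=2.4627 → 2.4627 [wait]  node(5,4) S=151.3149 payoff=0.0000 vs cont=0.0000 → 0.0000 [wait]  node(5,5) S=201.1016 payoff=0.0000 vs cont=0.0000 → 0.0000 [wait]  ⇒ S*(5)=64.4585
t_4: node(4,0) S=55.9131 payoff=39.6569 vs cont=38.5207 → 39.6569 [stop]  node(4,1) S=74.3100 payoff=21.2600 vs cont=21.6207 → 21.6207 [wait]  node(4,2) S=98.7600 payoff=0.0000 vs cont=7.5179 → 7.5179 [wait]  node(4,3) S=131.2547 payoff=0.0000 vs cont=1.2005 → 1.2005 [wait]  node(4,4) S=174.4410 payoff=0.0000 vs cont=0.0000 → 0.0000 [wait]  ⇒ S*(4)=55.9131
t_3: node(3,0) S=64.4585 payoff=31.1115 vs cont=30.1559 → 31.1115 [stop]  node(3,1) S=85.6671 payoff=9.9029 vs cont=14.3033 → 14.3033 [wait]  node(3,2) S=113.8539 payoff=0.0000 vs cont=4.2658 → 4.2658 [wait]  node(3,3) S=151.3149 payoff=0.0000 vs cont=0.5852 → 0.5852 [wait]  ⇒ S*(3)=64.4585
t_2: node(2,0) S=74.3100 payoff=21.2600 vs cont=22.3268 → 22.3268 [wait]  node(2,1) S=98.7600 payoff=0.0000 vs cont=9.1081 → 9.1081 [wait]  node(2,2) S=131.2547 payoff=0.0000 vs cont=2.3725 → 2.3725 [wait]  ⇒ S*(2)=-
t_1: node(1,0) S=85.6671 payoff=9.9029 vs cont=15.4436 → 15.4436 [wait]  node(1,1) S=113.8539 payoff=0.0000 vs cont=5.6277 → 5.6277 [wait]  ⇒ S*(1)=-
t_0: node(0,0) S=98.7600 payoff=0.0000 vs cont=10.3458 → 10.3458 [wait]  ⇒ S*(0)=-

price = 10.3458
boundary = - - - 64.4585 55.9131 64.4585 74.3100 64.4585
tree:
10.3458
15.4436 5.6277
22.3268 9.1081 2.3725
31.1115 14.3033 4.2658 0.5852
39.6569 21.6207 7.5179 1.2005 0.0000
47.0695 31.1115 12.8929 2.4627 0.0000 0.0000
53.4993 39.6569 21.2600 5.0520 0.0000 0.0000 0.0000
59.0767 47.0695 31.1115 10.3637 0.0000 0.0000 0.0000 0.0000
63.9147 53.4993 39.6569 21.2600 0.0000 0.0000 0.0000 0.0000 0.0000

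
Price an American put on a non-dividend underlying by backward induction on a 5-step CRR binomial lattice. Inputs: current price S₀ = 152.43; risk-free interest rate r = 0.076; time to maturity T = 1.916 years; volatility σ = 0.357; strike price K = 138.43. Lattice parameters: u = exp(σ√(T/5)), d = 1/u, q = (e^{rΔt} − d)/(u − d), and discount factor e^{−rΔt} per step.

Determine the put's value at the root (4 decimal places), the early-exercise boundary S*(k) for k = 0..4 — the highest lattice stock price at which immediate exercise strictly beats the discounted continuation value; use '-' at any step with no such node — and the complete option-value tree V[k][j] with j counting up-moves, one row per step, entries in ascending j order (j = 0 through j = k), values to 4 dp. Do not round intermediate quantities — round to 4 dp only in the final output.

params: Δt=0.38320 u=1.24732 d=0.80172 q=0.51129 e^(-rΔt)=0.97130
t_5 payoffs: 87.9421 59.8810 16.2236 0.0000 0.0000 0.0000
t_4: node(4,0) S=62.9744 payoff=75.4556 vs cont=71.4822 → 75.4556 [stop]  node(4,1) S=97.9755 payoff=40.4545 vs cont=36.4812 → 40.4545 [stop]  node(4,2) S=152.4300 payoff=0.0000 vs cont=7.7010 → 7.7010 [wait]  node(4,3) S=237.1503 payoff=0.0000 vs cont=0.0000 → 0.0000 [wait]  node(4,4) S=368.9579 payoff=0.0000 vs cont=0.0000 → 0.0000 [wait]  ⇒ S*(4)=97.9755
t_3: node(3,0) S=78.5490 payoff=59.8810 vs cont=55.9076 → 59.8810 [stop]  node(3,1) S=122.2064 payoff=16.2236 vs cont=23.0274 → 23.0274 [wait]  node(3,2) S=190.1284 payoff=0.0000 vs cont=3.6555 → 3.6555 [wait]  node(3,3) S=295.8014 payoff=0.0000 vs cont=0.0000 → 0.0000 [wait]  ⇒ S*(3)=78.5490
t_2: node(2,0) S=97.9755 payoff=40.4545 vs cont=39.8600 → 40.4545 [stop]  node(2,1) S=152.4300 payoff=0.0000 vs cont=12.7460 → 12.7460 [wait]  node(2,2) S=237.1503 payoff=0.0000 vs cont=1.7352 → 1.7352 [wait]  ⇒ S*(2)=97.9755
t_1: node(1,0) S=122.2064 payoff=16.2236 vs cont=25.5328 → 25.5328 [wait]  node(1,1) S=190.1284 payoff=0.0000 vs cont=6.9120 → 6.9120 [wait]  ⇒ S*(1)=-
t_0: node(0,0) S=152.4300 payoff=0.0000 vs cont=15.5525 → 15.5525 [wait]  ⇒ S*(0)=-

price = 15.5525
boundary = - - 97.9755 78.5490 97.9755
tree:
15.5525
25.5328 6.9120
40.4545 12.7460 1.7352
59.8810 23.0274 3.6555 0.0000
75.4556 40.4545 7.7010 0.0000 0.0000
87.9421 59.8810 16.2236 0.0000 0.0000 0.0000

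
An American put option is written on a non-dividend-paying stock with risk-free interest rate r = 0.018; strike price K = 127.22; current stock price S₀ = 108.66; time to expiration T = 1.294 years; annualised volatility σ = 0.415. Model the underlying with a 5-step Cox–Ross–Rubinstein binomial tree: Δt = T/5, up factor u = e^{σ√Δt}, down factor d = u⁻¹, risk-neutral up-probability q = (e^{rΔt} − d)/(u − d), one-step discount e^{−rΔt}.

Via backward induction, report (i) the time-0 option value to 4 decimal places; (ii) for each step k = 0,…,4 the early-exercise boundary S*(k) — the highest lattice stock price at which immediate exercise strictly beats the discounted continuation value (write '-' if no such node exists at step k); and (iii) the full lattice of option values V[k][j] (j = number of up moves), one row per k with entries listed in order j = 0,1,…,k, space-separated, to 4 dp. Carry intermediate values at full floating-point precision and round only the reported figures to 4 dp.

params: Δt=0.25880 u=1.23506 d=0.80968 q=0.45839 e^(-rΔt)=0.99535
t_5 payoffs: 89.4082 69.5428 39.2405 0.0000 0.0000 0.0000
t_4: node(4,0) S=46.6999 payoff=80.5201 vs cont=79.9288 → 80.5201 [stop]  node(4,1) S=71.2349 payoff=55.9851 vs cont=55.3938 → 55.9851 [stop]  node(4,2) S=108.6600 payoff=18.5600 vs cont=21.1542 → 21.1542 [wait]  node(4,3) S=165.7473 payoff=0.0000 vs cont=0.0000 → 0.0000 [wait]  node(4,4) S=252.8270 payoff=0.0000 vs cont=0.0000 → 0.0000 [wait]  ⇒ S*(4)=71.2349
t_3: node(3,0) S=57.6772 payoff=69.5428 vs cont=68.9515 → 69.5428 [stop]  node(3,1) S=87.9795 payoff=39.2405 vs cont=39.8329 → 39.8329 [wait]  node(3,2) S=134.2017 payoff=0.0000 vs cont=11.4041 → 11.4041 [wait]  node(3,3) S=204.7081 payoff=0.0000 vs cont=0.0000 → 0.0000 [wait]  ⇒ S*(3)=57.6772
t_2: node(2,0) S=71.2349 payoff=55.9851 vs cont=55.6641 → 55.9851 [stop]  node(2,1) S=108.6600 payoff=18.5600 vs cont=26.6768 → 26.6768 [wait]  node(2,2) S=165.7473 payoff=0.0000 vs cont=6.1478 → 6.1478 [wait]  ⇒ S*(2)=71.2349
t_1: node(1,0) S=87.9795 payoff=39.2405 vs cont=42.3527 → 42.3527 [wait]  node(1,1) S=134.2017 payoff=0.0000 vs cont=17.1862 → 17.1862 [wait]  ⇒ S*(1)=-
t_0: node(0,0) S=108.6600 payoff=18.5600 vs cont=30.6734 → 30.6734 [wait]  ⇒ S*(0)=-

price = 30.6734
boundary = - - 71.2349 57.6772 71.2349
tree:
30.6734
42.3527 17.1862
55.9851 26.6768 6.1478
69.5428 39.8329 11.4041 0.0000
80.5201 55.9851 21.1542 0.0000 0.0000
89.4082 69.5428 39.2405 0.0000 0.0000 0.0000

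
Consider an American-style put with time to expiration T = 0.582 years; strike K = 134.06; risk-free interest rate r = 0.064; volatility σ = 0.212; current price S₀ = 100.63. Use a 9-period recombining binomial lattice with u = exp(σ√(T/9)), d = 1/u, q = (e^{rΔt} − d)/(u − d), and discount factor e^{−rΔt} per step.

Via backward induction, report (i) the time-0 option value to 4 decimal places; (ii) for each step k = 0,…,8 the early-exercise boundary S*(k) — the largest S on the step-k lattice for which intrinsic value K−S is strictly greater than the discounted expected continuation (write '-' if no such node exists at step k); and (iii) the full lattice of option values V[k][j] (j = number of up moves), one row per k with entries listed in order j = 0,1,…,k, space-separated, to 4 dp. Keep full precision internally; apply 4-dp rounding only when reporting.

Δt=0.06467  u=1.05539  d=0.94752  q=0.52497  discount=0.99587
step 9 (expiry): payoffs max(K−S,0) = 72.1146 65.0622 57.2069 48.4572 38.7114 27.8561 15.7648 2.2970 0.0000 0.0000
step 8: (k=8,j=0): S=65.3766, (K−S)⁺=68.6834, hold=68.1298 ⇒ V=68.6834 exercise | (k=8,j=1): S=72.8196, (K−S)⁺=61.2404, hold=60.6867 ⇒ V=61.2404 exercise | (k=8,j=2): S=81.1101, (K−S)⁺=52.9499, hold=52.3963 ⇒ V=52.9499 exercise | (k=8,j=3): S=90.3444, (K−S)⁺=43.7156, hold=43.1619 ⇒ V=43.7156 exercise | (k=8,j=4): S=100.6300, (K−S)⁺=33.4300, hold=32.8763 ⇒ V=33.4300 exercise | (k=8,j=5): S=112.0866, (K−S)⁺=21.9734, hold=21.4197 ⇒ V=21.9734 exercise | (k=8,j=6): S=124.8476, (K−S)⁺=9.2124, hold=8.6587 ⇒ V=9.2124 exercise | (k=8,j=7): S=139.0614, (K−S)⁺=0.0000, hold=1.0866 ⇒ V=1.0866 continue | (k=8,j=8): S=154.8934, (K−S)⁺=0.0000, hold=0.0000 ⇒ V=0.0000 continue  boundary S*=124.8476
step 7: (k=7,j=0): S=68.9978, (K−S)⁺=65.0622, hold=64.5085 ⇒ V=65.0622 exercise | (k=7,j=1): S=76.8531, (K−S)⁺=57.2069, hold=56.6532 ⇒ V=57.2069 exercise | (k=7,j=2): S=85.6028, (K−S)⁺=48.4572, hold=47.9035 ⇒ V=48.4572 exercise | (k=7,j=3): S=95.3486, (K−S)⁺=38.7114, hold=38.1577 ⇒ V=38.7114 exercise | (k=7,j=4): S=106.2039, (K−S)⁺=27.8561, hold=27.3024 ⇒ V=27.8561 exercise | (k=7,j=5): S=118.2952, (K−S)⁺=15.7648, hold=15.2111 ⇒ V=15.7648 exercise | (k=7,j=6): S=131.7630, (K−S)⁺=2.2970, hold=4.9262 ⇒ V=4.9262 continue | (k=7,j=7): S=146.7641, (K−S)⁺=0.0000, hold=0.5141 ⇒ V=0.5141 continue  boundary S*=118.2952
step 6: (k=6,j=0): S=72.8196, (K−S)⁺=61.2404, hold=60.6867 ⇒ V=61.2404 exercise | (k=6,j=1): S=81.1101, (K−S)⁺=52.9499, hold=52.3963 ⇒ V=52.9499 exercise | (k=6,j=2): S=90.3444, (K−S)⁺=43.7156, hold=43.1619 ⇒ V=43.7156 exercise | (k=6,j=3): S=100.6300, (K−S)⁺=33.4300, hold=32.8763 ⇒ V=33.4300 exercise | (k=6,j=4): S=112.0866, (K−S)⁺=21.9734, hold=21.4197 ⇒ V=21.9734 exercise | (k=6,j=5): S=124.8476, (K−S)⁺=9.2124, hold=10.0332 ⇒ V=10.0332 continue | (k=6,j=6): S=139.0614, (K−S)⁺=0.0000, hold=2.5992 ⇒ V=2.5992 continue  boundary S*=112.0866
step 5: (k=5,j=0): S=76.8531, (K−S)⁺=57.2069, hold=56.6532 ⇒ V=57.2069 exercise | (k=5,j=1): S=85.6028, (K−S)⁺=48.4572, hold=47.9035 ⇒ V=48.4572 exercise | (k=5,j=2): S=95.3486, (K−S)⁺=38.7114, hold=38.1577 ⇒ V=38.7114 exercise | (k=5,j=3): S=106.2039, (K−S)⁺=27.8561, hold=27.3024 ⇒ V=27.8561 exercise | (k=5,j=4): S=118.2952, (K−S)⁺=15.7648, hold=15.6403 ⇒ V=15.7648 exercise | (k=5,j=5): S=131.7630, (K−S)⁺=2.2970, hold=6.1053 ⇒ V=6.1053 continue  boundary S*=118.2952
step 4: (k=4,j=0): S=81.1101, (K−S)⁺=52.9499, hold=52.3963 ⇒ V=52.9499 exercise | (k=4,j=1): S=90.3444, (K−S)⁺=43.7156, hold=43.1619 ⇒ V=43.7156 exercise | (k=4,j=2): S=100.6300, (K−S)⁺=33.4300, hold=32.8763 ⇒ V=33.4300 exercise | (k=4,j=3): S=112.0866, (K−S)⁺=21.9734, hold=21.4197 ⇒ V=21.9734 exercise | (k=4,j=4): S=124.8476, (K−S)⁺=9.2124, hold=10.6497 ⇒ V=10.6497 continue  boundary S*=112.0866
step 3: (k=3,j=0): S=85.6028, (K−S)⁺=48.4572, hold=47.9035 ⇒ V=48.4572 exercise | (k=3,j=1): S=95.3486, (K−S)⁺=38.7114, hold=38.1577 ⇒ V=38.7114 exercise | (k=3,j=2): S=106.2039, (K−S)⁺=27.8561, hold=27.3024 ⇒ V=27.8561 exercise | (k=3,j=3): S=118.2952, (K−S)⁺=15.7648, hold=15.9626 ⇒ V=15.9626 continue  boundary S*=106.2039
step 2: (k=2,j=0): S=90.3444, (K−S)⁺=43.7156, hold=43.1619 ⇒ V=43.7156 exercise | (k=2,j=1): S=100.6300, (K−S)⁺=33.4300, hold=32.8763 ⇒ V=33.4300 exercise | (k=2,j=2): S=112.0866, (K−S)⁺=21.9734, hold=21.5231 ⇒ V=21.9734 exercise  boundary S*=112.0866
step 1: (k=1,j=0): S=95.3486, (K−S)⁺=38.7114, hold=38.1577 ⇒ V=38.7114 exercise | (k=1,j=1): S=106.2039, (K−S)⁺=27.8561, hold=27.3024 ⇒ V=27.8561 exercise  boundary S*=106.2039
step 0: (k=0,j=0): S=100.6300, (K−S)⁺=33.4300, hold=32.8763 ⇒ V=33.4300 exercise  boundary S*=100.6300

price = 33.4300
boundary = 100.6300 106.2039 112.0866 106.2039 112.0866 118.2952 112.0866 118.2952 124.8476
tree:
33.4300
38.7114 27.8561
43.7156 33.4300 21.9734
48.4572 38.7114 27.8561 15.9626
52.9499 43.7156 33.4300 21.9734 10.6497
57.2069 48.4572 38.7114 27.8561 15.7648 6.1053
61.2404 52.9499 43.7156 33.4300 21.9734 10.0332 2.5992
65.0622 57.2069 48.4572 38.7114 27.8561 15.7648 4.9262 0.5141
68.6834 61.2404 52.9499 43.7156 33.4300 21.9734 9.2124 1.0866 0.0000
72.1146 65.0622 57.2069 48.4572 38.7114 27.8561 15.7648 2.2970 0.0000 0.0000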